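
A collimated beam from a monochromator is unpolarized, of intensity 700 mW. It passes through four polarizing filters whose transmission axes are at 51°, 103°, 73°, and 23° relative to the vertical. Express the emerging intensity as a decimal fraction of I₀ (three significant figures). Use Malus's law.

Unpolarized light through the first polarizer → I₁ = 700 mW/2 = 350 mW, polarized at 51°.
I₂ = I₁ · cos²(52°) = 350 · 0.379 = 132.7 mW.
I₃ = I₂ · cos²(30°) = 132.7 · 0.75 = 99.5 mW.
I₄ = I₃ · cos²(50°) = 99.5 · 0.4132 = 41.11 mW.
Transmitted fraction = 0.05873.

I/I₀ ≈ 0.0587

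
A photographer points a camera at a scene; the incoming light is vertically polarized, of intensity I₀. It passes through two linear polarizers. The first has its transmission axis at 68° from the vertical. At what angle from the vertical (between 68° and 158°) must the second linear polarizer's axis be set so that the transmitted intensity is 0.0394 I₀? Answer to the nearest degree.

θ ≈ 126°

I₁ = I₀ cos²(68° − 0°) = I₀ cos²(68°) = 0.1403 I₀.
Need I₂/I₀ = 0.0394, so cos²(θ − 68°) = 0.0394 / 0.1403 = 0.2808.
θ − 68° = arccos(√0.2808) = 58.0°, giving θ ≈ 68 + 58.0 = 126.0°.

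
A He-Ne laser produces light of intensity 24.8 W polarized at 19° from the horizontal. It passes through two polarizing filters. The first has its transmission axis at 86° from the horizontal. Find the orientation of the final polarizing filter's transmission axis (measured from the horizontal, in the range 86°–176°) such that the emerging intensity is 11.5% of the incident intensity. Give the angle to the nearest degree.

I₁ = I₀ cos²(86° − 19°) = I₀ cos²(67°) = 0.1527 I₀.
Need I₂/I₀ = 0.115, so cos²(θ − 86°) = 0.115 / 0.1527 = 0.7533.
θ − 86° = arccos(√0.7533) = 29.8°, giving θ ≈ 86 + 29.8 = 115.8°.

θ ≈ 116°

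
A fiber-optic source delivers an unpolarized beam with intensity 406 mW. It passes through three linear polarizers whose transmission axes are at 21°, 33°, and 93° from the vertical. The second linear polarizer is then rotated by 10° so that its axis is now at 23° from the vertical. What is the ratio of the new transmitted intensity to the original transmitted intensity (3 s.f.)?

Before rotation:
Unpolarized light through the first polarizer → I₁ = ½ I₀, now polarized at 21°.
I₂ = I₁ cos²(33° − 21°) = 0.5 I₀ · cos²(12°) = 0.4784 I₀.
I₃ = I₂ cos²(93° − 33°) = 0.4784 I₀ · cos²(60°) = 0.1196 I₀.
After rotation:
Unpolarized light through the first polarizer → I₁ = ½ I₀, now polarized at 21°.
I₂ = I₁ cos²(23° − 21°) = 0.5 I₀ · cos²(2°) = 0.4994 I₀.
I₃ = I₂ cos²(93° − 23°) = 0.4994 I₀ · cos²(70°) = 0.05842 I₀.
Ratio = 0.05842 / 0.1196 = 0.4885.

I_new/I_old ≈ 0.488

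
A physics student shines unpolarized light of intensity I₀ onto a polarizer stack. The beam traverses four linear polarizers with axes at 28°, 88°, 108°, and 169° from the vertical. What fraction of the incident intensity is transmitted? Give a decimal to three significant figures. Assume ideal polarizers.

≈ 0.0259 I₀

Unpolarized light through the first polarizer → I₁ = ½ I₀, now polarized at 28°.
I₂ = I₁ cos²(88° − 28°) = 0.5 I₀ · cos²(60°) = 0.125 I₀.
I₃ = I₂ cos²(108° − 88°) = 0.125 I₀ · cos²(20°) = 0.1104 I₀.
I₄ = I₃ cos²(169° − 108°) = 0.1104 I₀ · cos²(61°) = 0.02594 I₀.
Transmitted fraction = 0.02594.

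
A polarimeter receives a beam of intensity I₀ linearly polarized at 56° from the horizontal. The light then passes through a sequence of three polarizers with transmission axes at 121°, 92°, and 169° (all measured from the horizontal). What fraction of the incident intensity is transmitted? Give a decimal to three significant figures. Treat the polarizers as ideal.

I₁ = I₀ cos²(121° − 56°) = I₀ cos²(65°) = 0.1786 I₀.
I₂ = I₁ cos²(92° − 121°) = 0.1786 I₀ · cos²(29°) = 0.1366 I₀.
I₃ = I₂ cos²(169° − 92°) = 0.1366 I₀ · cos²(77°) = 0.006914 I₀.
Transmitted fraction = 0.006914.

≈ 0.00691 I₀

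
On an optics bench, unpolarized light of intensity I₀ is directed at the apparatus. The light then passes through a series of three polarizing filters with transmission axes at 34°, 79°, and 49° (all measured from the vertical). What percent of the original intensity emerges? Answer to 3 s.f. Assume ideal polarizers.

≈ 18.8%

Unpolarized light through the first polarizer → I₁ = ½ I₀, now polarized at 34°.
I₂ = I₁ cos²(79° − 34°) = 0.5 I₀ · cos²(45°) = 0.25 I₀.
I₃ = I₂ cos²(49° − 79°) = 0.25 I₀ · cos²(30°) = 0.1875 I₀.
That is 18.75% of the incident intensity.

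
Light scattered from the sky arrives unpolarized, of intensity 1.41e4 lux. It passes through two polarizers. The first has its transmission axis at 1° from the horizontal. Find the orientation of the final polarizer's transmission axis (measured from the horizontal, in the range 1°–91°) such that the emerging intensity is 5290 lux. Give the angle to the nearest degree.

Unpolarized light through the first polarizer → I₁ = ½ I₀, now polarized at 1°.
Target fraction: 5290 / 1.41e4 lux = 0.3752 of I₀.
Need I₂/I₀ = 0.3752, so cos²(θ − 1°) = 0.3752 / 0.5 = 0.7504.
θ − 1° = arccos(√0.7504) = 30.0°, giving θ ≈ 1 + 30.0 = 31.0°.

θ ≈ 31°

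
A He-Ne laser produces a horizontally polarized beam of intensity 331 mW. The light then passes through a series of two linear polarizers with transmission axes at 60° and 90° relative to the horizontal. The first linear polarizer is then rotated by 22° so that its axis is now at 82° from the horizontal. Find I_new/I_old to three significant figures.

Before rotation:
By Malus's law, I₁ = I₀ cos²(60° − 0°) = I₀ cos²(60°) = 0.25 I₀.
I₂ = I₁ cos²(90° − 60°) = 0.25 I₀ · cos²(30°) = 0.1875 I₀.
After rotation:
I₁ = I₀ cos²(82° − 0°) = I₀ cos²(82°) = 0.01937 I₀.
I₂ = I₁ cos²(90° − 82°) = 0.01937 I₀ · cos²(8°) = 0.01899 I₀.
Ratio = 0.01899 / 0.1875 = 0.1013.

I_new/I_old ≈ 0.101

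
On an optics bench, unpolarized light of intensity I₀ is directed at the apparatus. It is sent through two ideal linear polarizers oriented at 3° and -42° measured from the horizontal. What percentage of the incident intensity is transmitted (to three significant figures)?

≈ 25.0%

Unpolarized light through the first polarizer → I₁ = ½ I₀, now polarized at 3°.
I₂ = I₁ cos²(-42° − 3°) = 0.5 I₀ · cos²(45°) = 0.25 I₀.
That is 25% of the incident intensity.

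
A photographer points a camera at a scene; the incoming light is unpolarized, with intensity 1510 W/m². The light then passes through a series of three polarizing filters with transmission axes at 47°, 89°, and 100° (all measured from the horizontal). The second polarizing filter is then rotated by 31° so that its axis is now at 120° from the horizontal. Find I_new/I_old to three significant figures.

I_new/I_old ≈ 0.142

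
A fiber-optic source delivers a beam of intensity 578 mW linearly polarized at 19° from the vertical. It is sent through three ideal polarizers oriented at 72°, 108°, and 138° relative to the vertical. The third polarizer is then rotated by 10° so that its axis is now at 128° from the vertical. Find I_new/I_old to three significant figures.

I_new/I_old ≈ 1.18

Before rotation:
I₁ = I₀ cos²(72° − 19°) = I₀ cos²(53°) = 0.3622 I₀.
I₂ = I₁ cos²(108° − 72°) = 0.3622 I₀ · cos²(36°) = 0.2371 I₀.
I₃ = I₂ cos²(138° − 108°) = 0.2371 I₀ · cos²(30°) = 0.1778 I₀.
After rotation:
I₁ = I₀ cos²(72° − 19°) = I₀ cos²(53°) = 0.3622 I₀.
I₂ = I₁ cos²(108° − 72°) = 0.3622 I₀ · cos²(36°) = 0.2371 I₀.
I₃ = I₂ cos²(128° − 108°) = 0.2371 I₀ · cos²(20°) = 0.2093 I₀.
Ratio = 0.2093 / 0.1778 = 1.177.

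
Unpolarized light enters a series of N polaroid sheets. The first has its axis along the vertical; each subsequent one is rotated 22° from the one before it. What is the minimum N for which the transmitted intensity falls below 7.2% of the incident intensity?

N = 14

First polarizer halves the unpolarized light: factor 1/2.
Each further stage multiplies by cos²(22°) = 0.8597.
After N polarizers: T = 0.5·0.8597^(N−1). Require T < 0.072 ⇒ N−1 > ln(0.072/0.5)/ln(0.8597) = 12.82, so N−1 ≥ 13 and N = 14.
Check: N=14 gives T = 0.07003 < 0.072; N=13 gives T = 0.08146.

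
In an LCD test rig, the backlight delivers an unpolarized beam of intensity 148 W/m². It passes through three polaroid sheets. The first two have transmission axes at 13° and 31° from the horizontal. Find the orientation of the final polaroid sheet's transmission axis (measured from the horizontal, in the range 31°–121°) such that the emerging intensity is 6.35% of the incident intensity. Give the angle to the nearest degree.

Unpolarized light through the first polarizer → I₁ = ½ I₀, now polarized at 13°.
I₂ = I₁ cos²(31° − 13°) = 0.5 I₀ · cos²(18°) = 0.4523 I₀.
Need I₃/I₀ = 0.0635, so cos²(θ − 31°) = 0.0635 / 0.4523 = 0.1404.
θ − 31° = arccos(√0.1404) = 68.0°, giving θ ≈ 31 + 68.0 = 99.0°.

θ ≈ 99°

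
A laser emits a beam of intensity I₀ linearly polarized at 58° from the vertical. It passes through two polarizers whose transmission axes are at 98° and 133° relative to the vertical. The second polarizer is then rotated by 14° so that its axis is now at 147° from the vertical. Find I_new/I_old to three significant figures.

Before rotation:
I₁ = I₀ cos²(98° − 58°) = I₀ cos²(40°) = 0.5868 I₀.
I₂ = I₁ cos²(133° − 98°) = 0.5868 I₀ · cos²(35°) = 0.3938 I₀.
After rotation:
I₁ = I₀ cos²(98° − 58°) = I₀ cos²(40°) = 0.5868 I₀.
I₂ = I₁ cos²(147° − 98°) = 0.5868 I₀ · cos²(49°) = 0.2526 I₀.
Ratio = 0.2526 / 0.3938 = 0.6414.

I_new/I_old ≈ 0.641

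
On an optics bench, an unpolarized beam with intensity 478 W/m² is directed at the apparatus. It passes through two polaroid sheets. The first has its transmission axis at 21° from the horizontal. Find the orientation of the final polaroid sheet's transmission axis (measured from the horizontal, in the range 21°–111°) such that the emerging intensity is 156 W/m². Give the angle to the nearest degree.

θ ≈ 57°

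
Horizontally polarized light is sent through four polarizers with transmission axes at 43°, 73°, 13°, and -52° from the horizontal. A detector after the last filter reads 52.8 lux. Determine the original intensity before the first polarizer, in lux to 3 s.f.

I₁ = I₀ cos²(43° − 0°) = I₀ cos²(43°) = 0.5349 I₀.
I₂ = I₁ cos²(73° − 43°) = 0.5349 I₀ · cos²(30°) = 0.4012 I₀.
I₃ = I₂ cos²(13° − 73°) = 0.4012 I₀ · cos²(60°) = 0.1003 I₀.
I₄ = I₃ cos²(-52° − 13°) = 0.1003 I₀ · cos²(65°) = 0.01791 I₀.
So 52.8 lux = 0.01791 I₀, giving I₀ = 52.8/0.01791 = 2948 lux.

I₀ ≈ 2950 lux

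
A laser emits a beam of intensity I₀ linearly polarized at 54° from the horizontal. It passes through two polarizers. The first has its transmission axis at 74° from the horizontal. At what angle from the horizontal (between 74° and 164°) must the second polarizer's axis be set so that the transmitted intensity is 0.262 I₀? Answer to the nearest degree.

I₁ = I₀ cos²(74° − 54°) = I₀ cos²(20°) = 0.883 I₀.
Need I₂/I₀ = 0.262, so cos²(θ − 74°) = 0.262 / 0.883 = 0.2967.
θ − 74° = arccos(√0.2967) = 57.0°, giving θ ≈ 74 + 57.0 = 131.0°.

θ ≈ 131°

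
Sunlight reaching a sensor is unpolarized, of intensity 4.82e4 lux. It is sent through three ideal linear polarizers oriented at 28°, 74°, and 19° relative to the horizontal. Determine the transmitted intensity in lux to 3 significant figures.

Unpolarized light through the first polarizer → I₁ = 4.82e4 lux/2 = 2.41e+04 lux, polarized at 28°.
I₂ = I₁ · cos²(46°) = 2.41e+04 · 0.4826 = 1.163e+04 lux.
I₃ = I₂ · cos²(55°) = 1.163e+04 · 0.329 = 3826 lux.

I ≈ 3830 lux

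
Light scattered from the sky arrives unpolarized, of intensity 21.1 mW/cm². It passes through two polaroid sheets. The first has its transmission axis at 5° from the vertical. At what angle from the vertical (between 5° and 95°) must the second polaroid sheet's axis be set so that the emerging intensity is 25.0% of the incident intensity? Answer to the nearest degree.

θ ≈ 50°

Unpolarized light through the first polarizer → I₁ = ½ I₀, now polarized at 5°.
Need I₂/I₀ = 0.25, so cos²(θ − 5°) = 0.25 / 0.5 = 0.5.
θ − 5° = arccos(√0.5) = 45.0°, giving θ ≈ 5 + 45.0 = 50.0°.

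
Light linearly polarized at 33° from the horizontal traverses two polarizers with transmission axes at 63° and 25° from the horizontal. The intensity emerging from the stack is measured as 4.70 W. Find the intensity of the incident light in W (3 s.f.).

I₁ = I₀ cos²(63° − 33°) = I₀ cos²(30°) = 0.75 I₀.
I₂ = I₁ cos²(25° − 63°) = 0.75 I₀ · cos²(38°) = 0.4657 I₀.
So 4.70 W = 0.4657 I₀, giving I₀ = 4.70/0.4657 = 10.09 W.

I₀ ≈ 10.1 W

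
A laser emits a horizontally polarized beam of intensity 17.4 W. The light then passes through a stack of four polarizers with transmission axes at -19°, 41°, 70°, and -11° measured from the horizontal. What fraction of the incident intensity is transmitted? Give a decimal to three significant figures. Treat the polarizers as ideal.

I/I₀ ≈ 0.00418

I₁ = 17.4 W · cos²(19°) = 15.56 W.
I₂ = I₁ · cos²(60°) = 15.56 · 0.25 = 3.889 W.
I₃ = I₂ · cos²(29°) = 3.889 · 0.765 = 2.975 W.
I₄ = I₃ · cos²(81°) = 2.975 · 0.02447 = 0.0728 W.
Transmitted fraction = 0.004184.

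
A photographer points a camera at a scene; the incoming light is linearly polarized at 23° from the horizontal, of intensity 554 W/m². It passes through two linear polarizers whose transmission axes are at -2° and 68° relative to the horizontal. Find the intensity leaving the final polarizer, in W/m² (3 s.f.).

I ≈ 53.2 W/m²

I₁ = 554 W/m² · cos²(25°) = 455.1 W/m².
I₂ = I₁ · cos²(70°) = 455.1 · 0.117 = 53.23 W/m².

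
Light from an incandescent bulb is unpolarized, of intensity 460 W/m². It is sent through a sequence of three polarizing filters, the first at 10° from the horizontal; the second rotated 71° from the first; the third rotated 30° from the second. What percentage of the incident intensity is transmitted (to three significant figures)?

≈ 3.97%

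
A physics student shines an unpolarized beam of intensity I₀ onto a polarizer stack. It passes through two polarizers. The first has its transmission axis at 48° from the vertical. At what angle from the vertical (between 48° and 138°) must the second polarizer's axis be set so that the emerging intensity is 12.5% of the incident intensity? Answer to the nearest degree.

θ ≈ 108°

Unpolarized light through the first polarizer → I₁ = ½ I₀, now polarized at 48°.
Need I₂/I₀ = 0.125, so cos²(θ − 48°) = 0.125 / 0.5 = 0.25.
θ − 48° = arccos(√0.25) = 60.0°, giving θ ≈ 48 + 60.0 = 108.0°.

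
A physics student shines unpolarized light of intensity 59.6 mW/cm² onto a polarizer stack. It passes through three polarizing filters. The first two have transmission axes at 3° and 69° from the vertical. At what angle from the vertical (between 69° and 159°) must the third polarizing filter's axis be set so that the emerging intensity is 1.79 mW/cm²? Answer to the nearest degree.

Unpolarized light through the first polarizer → I₁ = ½ I₀, now polarized at 3°.
I₂ = I₁ cos²(69° − 3°) = 0.5 I₀ · cos²(66°) = 0.08272 I₀.
Target fraction: 1.79 / 59.6 mW/cm² = 0.03003 of I₀.
Need I₃/I₀ = 0.03003, so cos²(θ − 69°) = 0.03003 / 0.08272 = 0.3631.
θ − 69° = arccos(√0.3631) = 52.9°, giving θ ≈ 69 + 52.9 = 121.9°.

θ ≈ 122°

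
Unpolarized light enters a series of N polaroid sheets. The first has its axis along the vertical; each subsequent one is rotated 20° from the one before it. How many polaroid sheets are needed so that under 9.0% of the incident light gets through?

First polarizer halves the unpolarized light: factor 1/2.
Each further stage multiplies by cos²(20°) = 0.883.
After N polarizers: T = 0.5·0.883^(N−1). Require T < 0.090 ⇒ N−1 > ln(0.090/0.5)/ln(0.883) = 13.78, so N−1 ≥ 14 and N = 15.
Check: N=15 gives T = 0.08761 < 0.090; N=14 gives T = 0.09922.

N = 15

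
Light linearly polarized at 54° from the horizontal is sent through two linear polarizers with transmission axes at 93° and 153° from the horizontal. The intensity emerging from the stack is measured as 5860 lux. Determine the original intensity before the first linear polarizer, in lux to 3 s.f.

I₁ = I₀ cos²(93° − 54°) = I₀ cos²(39°) = 0.604 I₀.
I₂ = I₁ cos²(153° − 93°) = 0.604 I₀ · cos²(60°) = 0.151 I₀.
So 5860 lux = 0.151 I₀, giving I₀ = 5860/0.151 = 3.881e+04 lux.

I₀ ≈ 3.88e4 lux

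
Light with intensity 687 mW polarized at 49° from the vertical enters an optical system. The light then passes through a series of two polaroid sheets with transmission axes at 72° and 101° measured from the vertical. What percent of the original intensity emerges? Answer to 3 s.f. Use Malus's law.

By Malus's law, I₁ = 687 mW · cos²(23°) = 582.1 mW.
I₂ = I₁ · cos²(29°) = 582.1 · 0.765 = 445.3 mW.
That is 64.82% of the incident intensity.

≈ 64.8%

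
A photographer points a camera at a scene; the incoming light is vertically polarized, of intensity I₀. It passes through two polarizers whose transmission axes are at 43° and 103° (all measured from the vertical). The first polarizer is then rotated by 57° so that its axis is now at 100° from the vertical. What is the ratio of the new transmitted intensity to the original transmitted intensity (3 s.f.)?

Before rotation:
I₁ = I₀ cos²(43° − 0°) = I₀ cos²(43°) = 0.5349 I₀.
I₂ = I₁ cos²(103° − 43°) = 0.5349 I₀ · cos²(60°) = 0.1337 I₀.
After rotation:
I₁ = I₀ cos²(100° − 0°) = I₀ cos²(80°) = 0.03015 I₀.
I₂ = I₁ cos²(103° − 100°) = 0.03015 I₀ · cos²(3°) = 0.03007 I₀.
Ratio = 0.03007 / 0.1337 = 0.2249.

I_new/I_old ≈ 0.225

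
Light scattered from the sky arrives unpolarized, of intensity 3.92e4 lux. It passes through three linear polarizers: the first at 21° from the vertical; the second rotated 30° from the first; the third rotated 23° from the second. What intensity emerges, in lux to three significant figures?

I ≈ 1.25e4 lux

Unpolarized light through the first polarizer → I₁ = 3.92e4 lux/2 = 1.96e+04 lux, polarized at 21°.
I₂ = I₁ · cos²(30°) = 1.96e+04 · 0.75 = 1.47e+04 lux.
I₃ = I₂ · cos²(23°) = 1.47e+04 · 0.8473 = 1.246e+04 lux.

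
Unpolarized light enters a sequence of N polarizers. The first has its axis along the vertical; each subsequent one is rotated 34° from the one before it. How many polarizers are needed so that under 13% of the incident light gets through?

First polarizer halves the unpolarized light: factor 1/2.
Each further stage multiplies by cos²(34°) = 0.6873.
After N polarizers: T = 0.5·0.6873^(N−1). Require T < 0.13 ⇒ N−1 > ln(0.13/0.5)/ln(0.6873) = 3.59, so N−1 ≥ 4 and N = 5.
Check: N=5 gives T = 0.1116 < 0.13; N=4 gives T = 0.1623.

N = 5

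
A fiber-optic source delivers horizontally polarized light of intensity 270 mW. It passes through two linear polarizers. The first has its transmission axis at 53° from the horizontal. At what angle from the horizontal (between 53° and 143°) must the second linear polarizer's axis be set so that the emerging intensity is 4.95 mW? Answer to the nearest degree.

By Malus's law, I₁ = I₀ cos²(53° − 0°) = I₀ cos²(53°) = 0.3622 I₀.
Target fraction: 4.95 / 270 mW = 0.01833 of I₀.
Need I₂/I₀ = 0.01833, so cos²(θ − 53°) = 0.01833 / 0.3622 = 0.05062.
θ − 53° = arccos(√0.05062) = 77.0°, giving θ ≈ 53 + 77.0 = 130.0°.

θ ≈ 130°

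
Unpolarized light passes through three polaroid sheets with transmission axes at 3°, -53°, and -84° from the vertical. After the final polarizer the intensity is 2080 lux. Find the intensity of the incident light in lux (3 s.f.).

I₀ ≈ 1.81e4 lux

Unpolarized light through the first polarizer → I₁ = ½ I₀, now polarized at 3°.
I₂ = I₁ cos²(-53° − 3°) = 0.5 I₀ · cos²(56°) = 0.1563 I₀.
I₃ = I₂ cos²(-84° + 53°) = 0.1563 I₀ · cos²(31°) = 0.1149 I₀.
So 2080 lux = 0.1149 I₀, giving I₀ = 2080/0.1149 = 1.811e+04 lux.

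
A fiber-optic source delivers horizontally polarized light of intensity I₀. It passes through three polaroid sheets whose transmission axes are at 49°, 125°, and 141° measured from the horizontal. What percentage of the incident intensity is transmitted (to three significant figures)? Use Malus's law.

By Malus's law, I₁ = I₀ cos²(49° − 0°) = I₀ cos²(49°) = 0.4304 I₀.
I₂ = I₁ cos²(125° − 49°) = 0.4304 I₀ · cos²(76°) = 0.02519 I₀.
I₃ = I₂ cos²(141° − 125°) = 0.02519 I₀ · cos²(16°) = 0.02328 I₀.
That is 2.328% of the incident intensity.

≈ 2.33%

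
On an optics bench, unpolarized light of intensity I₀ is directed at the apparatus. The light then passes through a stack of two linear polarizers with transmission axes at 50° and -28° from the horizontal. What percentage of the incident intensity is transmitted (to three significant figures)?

Unpolarized light through the first polarizer → I₁ = ½ I₀, now polarized at 50°.
I₂ = I₁ cos²(-28° − 50°) = 0.5 I₀ · cos²(78°) = 0.02161 I₀.
That is 2.161% of the incident intensity.

≈ 2.16%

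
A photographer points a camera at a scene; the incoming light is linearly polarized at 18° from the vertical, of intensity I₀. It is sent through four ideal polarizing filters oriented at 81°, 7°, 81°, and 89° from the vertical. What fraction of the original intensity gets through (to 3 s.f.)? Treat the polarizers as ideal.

≈ 0.00117 I₀

By Malus's law, I₁ = I₀ cos²(81° − 18°) = I₀ cos²(63°) = 0.2061 I₀.
I₂ = I₁ cos²(7° − 81°) = 0.2061 I₀ · cos²(74°) = 0.01566 I₀.
I₃ = I₂ cos²(81° − 7°) = 0.01566 I₀ · cos²(74°) = 0.00119 I₀.
I₄ = I₃ cos²(89° − 81°) = 0.00119 I₀ · cos²(8°) = 0.001167 I₀.
Transmitted fraction = 0.001167.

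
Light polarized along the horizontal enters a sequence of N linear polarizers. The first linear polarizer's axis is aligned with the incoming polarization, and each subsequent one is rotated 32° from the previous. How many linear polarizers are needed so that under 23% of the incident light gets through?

First polarizer is aligned with the polarization: full transmission.
Each further stage multiplies by cos²(32°) = 0.7192.
After N polarizers: T = 0.7192^(N−1). Require T < 0.23 ⇒ N−1 > ln(0.23)/ln(0.7192) = 4.46, so N−1 ≥ 5 and N = 6.
Check: N=6 gives T = 0.1924 < 0.23; N=5 gives T = 0.2675.

N = 6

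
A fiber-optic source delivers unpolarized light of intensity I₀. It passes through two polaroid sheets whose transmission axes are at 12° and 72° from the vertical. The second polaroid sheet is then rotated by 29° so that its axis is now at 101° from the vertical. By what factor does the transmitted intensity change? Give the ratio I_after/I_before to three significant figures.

I_new/I_old ≈ 0.00122

Before rotation:
Unpolarized light through the first polarizer → I₁ = ½ I₀, now polarized at 12°.
I₂ = I₁ cos²(72° − 12°) = 0.5 I₀ · cos²(60°) = 0.125 I₀.
After rotation:
Unpolarized light through the first polarizer → I₁ = ½ I₀, now polarized at 12°.
I₂ = I₁ cos²(101° − 12°) = 0.5 I₀ · cos²(89°) = 0.0001523 I₀.
Ratio = 0.0001523 / 0.125 = 0.001218.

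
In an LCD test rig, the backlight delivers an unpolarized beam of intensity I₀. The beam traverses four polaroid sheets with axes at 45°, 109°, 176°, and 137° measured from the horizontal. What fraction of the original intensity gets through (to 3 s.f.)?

≈ 0.00886 I₀

Unpolarized light through the first polarizer → I₁ = ½ I₀, now polarized at 45°.
I₂ = I₁ cos²(109° − 45°) = 0.5 I₀ · cos²(64°) = 0.09608 I₀.
I₃ = I₂ cos²(176° − 109°) = 0.09608 I₀ · cos²(67°) = 0.01467 I₀.
I₄ = I₃ cos²(137° − 176°) = 0.01467 I₀ · cos²(39°) = 0.00886 I₀.
Transmitted fraction = 0.00886.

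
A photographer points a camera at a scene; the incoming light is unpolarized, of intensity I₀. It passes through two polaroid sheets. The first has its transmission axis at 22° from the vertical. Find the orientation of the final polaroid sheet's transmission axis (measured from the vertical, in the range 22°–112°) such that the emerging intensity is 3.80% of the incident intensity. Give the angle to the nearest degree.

Unpolarized light through the first polarizer → I₁ = ½ I₀, now polarized at 22°.
Need I₂/I₀ = 0.038, so cos²(θ − 22°) = 0.038 / 0.5 = 0.076.
θ − 22° = arccos(√0.076) = 74.0°, giving θ ≈ 22 + 74.0 = 96.0°.

θ ≈ 96°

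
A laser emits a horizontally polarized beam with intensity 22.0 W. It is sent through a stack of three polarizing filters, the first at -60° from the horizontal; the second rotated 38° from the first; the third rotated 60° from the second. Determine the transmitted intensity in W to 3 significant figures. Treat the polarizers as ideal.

I ≈ 0.854 W

By Malus's law, I₁ = 22.0 W · cos²(60°) = 5.5 W.
I₂ = I₁ · cos²(38°) = 5.5 · 0.621 = 3.415 W.
I₃ = I₂ · cos²(60°) = 3.415 · 0.25 = 0.8538 W.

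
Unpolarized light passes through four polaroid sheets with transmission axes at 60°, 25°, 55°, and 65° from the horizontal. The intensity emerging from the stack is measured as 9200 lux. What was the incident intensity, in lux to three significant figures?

Unpolarized light through the first polarizer → I₁ = ½ I₀, now polarized at 60°.
I₂ = I₁ cos²(25° − 60°) = 0.5 I₀ · cos²(35°) = 0.3355 I₀.
I₃ = I₂ cos²(55° − 25°) = 0.3355 I₀ · cos²(30°) = 0.2516 I₀.
I₄ = I₃ cos²(65° − 55°) = 0.2516 I₀ · cos²(10°) = 0.244 I₀.
So 9200 lux = 0.244 I₀, giving I₀ = 9200/0.244 = 3.77e+04 lux.

I₀ ≈ 3.77e4 lux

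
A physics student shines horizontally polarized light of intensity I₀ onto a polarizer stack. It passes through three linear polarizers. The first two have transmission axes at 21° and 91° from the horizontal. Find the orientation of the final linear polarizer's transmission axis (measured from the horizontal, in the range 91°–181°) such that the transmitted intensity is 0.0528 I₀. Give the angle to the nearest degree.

θ ≈ 135°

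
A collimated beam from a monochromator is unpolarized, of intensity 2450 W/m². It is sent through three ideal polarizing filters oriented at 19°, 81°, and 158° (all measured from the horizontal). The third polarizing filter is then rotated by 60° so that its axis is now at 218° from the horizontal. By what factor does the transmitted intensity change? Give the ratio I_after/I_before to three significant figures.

I_new/I_old ≈ 10.6

Before rotation:
Unpolarized light through the first polarizer → I₁ = ½ I₀, now polarized at 19°.
I₂ = I₁ cos²(81° − 19°) = 0.5 I₀ · cos²(62°) = 0.1102 I₀.
I₃ = I₂ cos²(158° − 81°) = 0.1102 I₀ · cos²(77°) = 0.005577 I₀.
After rotation:
Unpolarized light through the first polarizer → I₁ = ½ I₀, now polarized at 19°.
I₂ = I₁ cos²(81° − 19°) = 0.5 I₀ · cos²(62°) = 0.1102 I₀.
Angle between axes 2 and 3: 43°. I₃ = 0.1102 I₀ · cos²(43°) = 0.05894 I₀.
Ratio = 0.05894 / 0.005577 = 10.57.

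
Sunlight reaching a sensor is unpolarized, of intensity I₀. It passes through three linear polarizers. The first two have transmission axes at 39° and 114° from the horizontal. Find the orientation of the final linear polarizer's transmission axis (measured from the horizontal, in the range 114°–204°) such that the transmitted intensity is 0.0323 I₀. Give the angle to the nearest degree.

Unpolarized light through the first polarizer → I₁ = ½ I₀, now polarized at 39°.
I₂ = I₁ cos²(114° − 39°) = 0.5 I₀ · cos²(75°) = 0.03349 I₀.
Need I₃/I₀ = 0.0323, so cos²(θ − 114°) = 0.0323 / 0.03349 = 0.9644.
θ − 114° = arccos(√0.9644) = 10.9°, giving θ ≈ 114 + 10.9 = 124.9°.

θ ≈ 125°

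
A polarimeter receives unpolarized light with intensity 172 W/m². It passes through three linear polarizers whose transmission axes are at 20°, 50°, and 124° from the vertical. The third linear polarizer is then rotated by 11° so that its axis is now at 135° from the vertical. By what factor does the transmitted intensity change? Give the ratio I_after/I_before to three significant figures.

Before rotation:
Unpolarized light through the first polarizer → I₁ = ½ I₀, now polarized at 20°.
I₂ = I₁ cos²(50° − 20°) = 0.5 I₀ · cos²(30°) = 0.375 I₀.
I₃ = I₂ cos²(124° − 50°) = 0.375 I₀ · cos²(74°) = 0.02849 I₀.
After rotation:
Unpolarized light through the first polarizer → I₁ = ½ I₀, now polarized at 20°.
I₂ = I₁ cos²(50° − 20°) = 0.5 I₀ · cos²(30°) = 0.375 I₀.
I₃ = I₂ cos²(135° − 50°) = 0.375 I₀ · cos²(85°) = 0.002849 I₀.
Ratio = 0.002849 / 0.02849 = 0.09998.

I_new/I_old ≈ 0.100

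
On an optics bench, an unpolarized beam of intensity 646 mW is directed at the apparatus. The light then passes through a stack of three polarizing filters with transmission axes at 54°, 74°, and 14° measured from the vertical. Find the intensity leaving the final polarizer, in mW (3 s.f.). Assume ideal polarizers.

I ≈ 71.3 mW

Unpolarized light through the first polarizer → I₁ = 646 mW/2 = 323 mW, polarized at 54°.
I₂ = I₁ · cos²(20°) = 323 · 0.883 = 285.2 mW.
I₃ = I₂ · cos²(60°) = 285.2 · 0.25 = 71.3 mW.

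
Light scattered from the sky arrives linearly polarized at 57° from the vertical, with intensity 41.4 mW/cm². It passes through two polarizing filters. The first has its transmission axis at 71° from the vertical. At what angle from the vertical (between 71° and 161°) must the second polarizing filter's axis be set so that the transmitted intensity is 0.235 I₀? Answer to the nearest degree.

θ ≈ 131°

I₁ = I₀ cos²(71° − 57°) = I₀ cos²(14°) = 0.9415 I₀.
Need I₂/I₀ = 0.235, so cos²(θ − 71°) = 0.235 / 0.9415 = 0.2496.
θ − 71° = arccos(√0.2496) = 60.0°, giving θ ≈ 71 + 60.0 = 131.0°.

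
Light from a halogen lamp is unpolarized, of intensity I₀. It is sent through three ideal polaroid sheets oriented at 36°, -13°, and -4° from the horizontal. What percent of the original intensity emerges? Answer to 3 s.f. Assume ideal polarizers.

Unpolarized light through the first polarizer → I₁ = ½ I₀, now polarized at 36°.
I₂ = I₁ cos²(-13° − 36°) = 0.5 I₀ · cos²(49°) = 0.2152 I₀.
I₃ = I₂ cos²(-4° + 13°) = 0.2152 I₀ · cos²(9°) = 0.2099 I₀.
That is 20.99% of the incident intensity.

≈ 21.0%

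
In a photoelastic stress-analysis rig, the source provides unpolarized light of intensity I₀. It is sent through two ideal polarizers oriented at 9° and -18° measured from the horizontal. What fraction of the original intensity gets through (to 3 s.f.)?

Unpolarized light through the first polarizer → I₁ = ½ I₀, now polarized at 9°.
I₂ = I₁ cos²(-18° − 9°) = 0.5 I₀ · cos²(27°) = 0.3969 I₀.
Transmitted fraction = 0.3969.

≈ 0.397 I₀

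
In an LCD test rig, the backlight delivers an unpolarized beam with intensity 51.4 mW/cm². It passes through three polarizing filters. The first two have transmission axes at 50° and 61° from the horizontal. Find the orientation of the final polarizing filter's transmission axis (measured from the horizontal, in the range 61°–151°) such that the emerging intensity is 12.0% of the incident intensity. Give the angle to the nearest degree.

θ ≈ 121°

Unpolarized light through the first polarizer → I₁ = ½ I₀, now polarized at 50°.
I₂ = I₁ cos²(61° − 50°) = 0.5 I₀ · cos²(11°) = 0.4818 I₀.
Need I₃/I₀ = 0.12, so cos²(θ − 61°) = 0.12 / 0.4818 = 0.2491.
θ − 61° = arccos(√0.2491) = 60.1°, giving θ ≈ 61 + 60.1 = 121.1°.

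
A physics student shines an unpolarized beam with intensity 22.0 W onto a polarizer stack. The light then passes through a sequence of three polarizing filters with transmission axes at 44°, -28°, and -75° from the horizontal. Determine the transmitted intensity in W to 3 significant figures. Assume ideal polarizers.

Unpolarized light through the first polarizer → I₁ = 22.0 W/2 = 11 W, polarized at 44°.
I₂ = I₁ · cos²(72°) = 11 · 0.09549 = 1.05 W.
I₃ = I₂ · cos²(47°) = 1.05 · 0.4651 = 0.4886 W.

I ≈ 0.489 W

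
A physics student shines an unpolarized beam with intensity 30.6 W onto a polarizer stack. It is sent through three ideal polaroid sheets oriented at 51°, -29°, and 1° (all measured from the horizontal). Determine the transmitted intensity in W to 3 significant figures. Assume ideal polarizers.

I ≈ 0.346 W

Unpolarized light through the first polarizer → I₁ = 30.6 W/2 = 15.3 W, polarized at 51°.
I₂ = I₁ · cos²(80°) = 15.3 · 0.03015 = 0.4614 W.
I₃ = I₂ · cos²(30°) = 0.4614 · 0.75 = 0.346 W.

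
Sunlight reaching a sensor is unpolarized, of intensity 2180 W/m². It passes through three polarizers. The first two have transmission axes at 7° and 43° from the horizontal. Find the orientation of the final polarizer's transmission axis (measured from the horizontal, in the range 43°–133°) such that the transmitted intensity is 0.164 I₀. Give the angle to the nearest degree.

Unpolarized light through the first polarizer → I₁ = ½ I₀, now polarized at 7°.
I₂ = I₁ cos²(43° − 7°) = 0.5 I₀ · cos²(36°) = 0.3273 I₀.
Need I₃/I₀ = 0.164, so cos²(θ − 43°) = 0.164 / 0.3273 = 0.5011.
θ − 43° = arccos(√0.5011) = 44.9°, giving θ ≈ 43 + 44.9 = 87.9°.

θ ≈ 88°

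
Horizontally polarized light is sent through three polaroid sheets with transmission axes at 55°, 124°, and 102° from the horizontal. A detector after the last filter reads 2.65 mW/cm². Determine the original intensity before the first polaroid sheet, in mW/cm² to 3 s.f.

I₁ = I₀ cos²(55° − 0°) = I₀ cos²(55°) = 0.329 I₀.
I₂ = I₁ cos²(124° − 55°) = 0.329 I₀ · cos²(69°) = 0.04225 I₀.
I₃ = I₂ cos²(102° − 124°) = 0.04225 I₀ · cos²(22°) = 0.03632 I₀.
So 2.65 mW/cm² = 0.03632 I₀, giving I₀ = 2.65/0.03632 = 72.96 mW/cm².

I₀ ≈ 73.0 mW/cm²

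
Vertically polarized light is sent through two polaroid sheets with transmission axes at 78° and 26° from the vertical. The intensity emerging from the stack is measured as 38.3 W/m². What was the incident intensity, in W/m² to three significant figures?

I₀ ≈ 2340 W/m²

By Malus's law, I₁ = I₀ cos²(78° − 0°) = I₀ cos²(78°) = 0.04323 I₀.
I₂ = I₁ cos²(26° − 78°) = 0.04323 I₀ · cos²(52°) = 0.01638 I₀.
So 38.3 W/m² = 0.01638 I₀, giving I₀ = 38.3/0.01638 = 2338 W/m².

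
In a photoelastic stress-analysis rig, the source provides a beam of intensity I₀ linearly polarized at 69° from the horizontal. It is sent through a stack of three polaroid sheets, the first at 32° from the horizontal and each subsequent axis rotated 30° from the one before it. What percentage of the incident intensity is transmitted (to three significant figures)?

By Malus's law, I₁ = I₀ cos²(32° − 69°) = I₀ cos²(37°) = 0.6378 I₀.
I₂ = I₁ cos²(30°) = 0.6378 · 0.75 I₀ = 0.4784 I₀.
I₃ = I₂ cos²(30°) = 0.4784 · 0.75 I₀ = 0.3588 I₀.
That is 35.88% of the incident intensity.

≈ 35.9%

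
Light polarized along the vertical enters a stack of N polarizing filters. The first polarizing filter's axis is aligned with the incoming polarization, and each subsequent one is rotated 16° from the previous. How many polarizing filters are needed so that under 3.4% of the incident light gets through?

N = 44

First polarizer is aligned with the polarization: full transmission.
Each further stage multiplies by cos²(16°) = 0.924.
After N polarizers: T = 0.924^(N−1). Require T < 0.034 ⇒ N−1 > ln(0.034)/ln(0.924) = 42.79, so N−1 ≥ 43 and N = 44.
Check: N=44 gives T = 0.03345 < 0.034; N=43 gives T = 0.0362.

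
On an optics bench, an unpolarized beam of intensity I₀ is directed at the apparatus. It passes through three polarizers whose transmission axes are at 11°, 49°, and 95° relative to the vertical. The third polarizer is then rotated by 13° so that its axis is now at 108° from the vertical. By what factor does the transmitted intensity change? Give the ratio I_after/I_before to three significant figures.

Before rotation:
Unpolarized light through the first polarizer → I₁ = ½ I₀, now polarized at 11°.
I₂ = I₁ cos²(49° − 11°) = 0.5 I₀ · cos²(38°) = 0.3105 I₀.
I₃ = I₂ cos²(95° − 49°) = 0.3105 I₀ · cos²(46°) = 0.1498 I₀.
After rotation:
Unpolarized light through the first polarizer → I₁ = ½ I₀, now polarized at 11°.
I₂ = I₁ cos²(49° − 11°) = 0.5 I₀ · cos²(38°) = 0.3105 I₀.
I₃ = I₂ cos²(108° − 49°) = 0.3105 I₀ · cos²(59°) = 0.08236 I₀.
Ratio = 0.08236 / 0.1498 = 0.5497.

I_new/I_old ≈ 0.550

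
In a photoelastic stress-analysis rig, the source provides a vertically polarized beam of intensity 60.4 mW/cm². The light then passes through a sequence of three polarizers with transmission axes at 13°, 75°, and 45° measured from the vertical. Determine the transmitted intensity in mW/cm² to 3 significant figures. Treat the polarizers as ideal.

I ≈ 9.48 mW/cm²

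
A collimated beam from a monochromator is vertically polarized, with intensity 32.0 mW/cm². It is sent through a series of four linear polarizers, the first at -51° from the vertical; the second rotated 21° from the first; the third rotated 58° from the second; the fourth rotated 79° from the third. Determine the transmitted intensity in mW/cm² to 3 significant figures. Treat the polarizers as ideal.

I ≈ 0.113 mW/cm²

By Malus's law, I₁ = 32.0 mW/cm² · cos²(51°) = 12.67 mW/cm².
I₂ = I₁ · cos²(21°) = 12.67 · 0.8716 = 11.05 mW/cm².
I₃ = I₂ · cos²(58°) = 11.05 · 0.2808 = 3.102 mW/cm².
I₄ = I₃ · cos²(79°) = 3.102 · 0.03641 = 0.1129 mW/cm².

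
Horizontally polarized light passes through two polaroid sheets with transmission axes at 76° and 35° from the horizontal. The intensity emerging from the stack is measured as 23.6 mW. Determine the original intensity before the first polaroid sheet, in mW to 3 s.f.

I₁ = I₀ cos²(76° − 0°) = I₀ cos²(76°) = 0.05853 I₀.
I₂ = I₁ cos²(35° − 76°) = 0.05853 I₀ · cos²(41°) = 0.03334 I₀.
So 23.6 mW = 0.03334 I₀, giving I₀ = 23.6/0.03334 = 707.9 mW.

I₀ ≈ 708 mW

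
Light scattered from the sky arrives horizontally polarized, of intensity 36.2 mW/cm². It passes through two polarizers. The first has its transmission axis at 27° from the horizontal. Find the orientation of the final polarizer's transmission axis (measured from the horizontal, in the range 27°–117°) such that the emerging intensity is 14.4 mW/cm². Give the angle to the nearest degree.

θ ≈ 72°

I₁ = I₀ cos²(27° − 0°) = I₀ cos²(27°) = 0.7939 I₀.
Target fraction: 14.4 / 36.2 mW/cm² = 0.3978 of I₀.
Need I₂/I₀ = 0.3978, so cos²(θ − 27°) = 0.3978 / 0.7939 = 0.5011.
θ − 27° = arccos(√0.5011) = 44.9°, giving θ ≈ 27 + 44.9 = 71.9°.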